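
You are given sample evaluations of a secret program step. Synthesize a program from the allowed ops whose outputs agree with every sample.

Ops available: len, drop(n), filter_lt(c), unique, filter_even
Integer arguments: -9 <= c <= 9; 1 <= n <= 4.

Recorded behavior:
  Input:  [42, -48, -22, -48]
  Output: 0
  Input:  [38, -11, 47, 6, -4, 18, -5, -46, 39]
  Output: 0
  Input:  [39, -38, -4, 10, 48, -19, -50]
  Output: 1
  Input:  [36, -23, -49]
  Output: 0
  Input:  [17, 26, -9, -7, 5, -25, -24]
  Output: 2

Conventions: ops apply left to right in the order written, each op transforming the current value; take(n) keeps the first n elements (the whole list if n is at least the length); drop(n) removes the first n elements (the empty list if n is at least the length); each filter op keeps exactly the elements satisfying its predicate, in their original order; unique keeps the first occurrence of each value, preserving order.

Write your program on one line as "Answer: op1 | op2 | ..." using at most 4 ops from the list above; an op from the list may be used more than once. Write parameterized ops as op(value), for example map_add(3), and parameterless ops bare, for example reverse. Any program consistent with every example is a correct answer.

filter_lt(-6) | unique | drop(2) | len

Check, running the answer program on each example:
  [42, -48, -22, -48] -> [-48, -22, -48] -> [-48, -22] -> [] -> 0
  [38, -11, 47, 6, -4, 18, -5, -46, 39] -> [-11, -46] -> [-11, -46] -> [] -> 0
  [39, -38, -4, 10, 48, -19, -50] -> [-38, -19, -50] -> [-38, -19, -50] -> [-50] -> 1
  [36, -23, -49] -> [-23, -49] -> [-23, -49] -> [] -> 0
  [17, 26, -9, -7, 5, -25, -24] -> [-9, -7, -25, -24] -> [-9, -7, -25, -24] -> [-25, -24] -> 2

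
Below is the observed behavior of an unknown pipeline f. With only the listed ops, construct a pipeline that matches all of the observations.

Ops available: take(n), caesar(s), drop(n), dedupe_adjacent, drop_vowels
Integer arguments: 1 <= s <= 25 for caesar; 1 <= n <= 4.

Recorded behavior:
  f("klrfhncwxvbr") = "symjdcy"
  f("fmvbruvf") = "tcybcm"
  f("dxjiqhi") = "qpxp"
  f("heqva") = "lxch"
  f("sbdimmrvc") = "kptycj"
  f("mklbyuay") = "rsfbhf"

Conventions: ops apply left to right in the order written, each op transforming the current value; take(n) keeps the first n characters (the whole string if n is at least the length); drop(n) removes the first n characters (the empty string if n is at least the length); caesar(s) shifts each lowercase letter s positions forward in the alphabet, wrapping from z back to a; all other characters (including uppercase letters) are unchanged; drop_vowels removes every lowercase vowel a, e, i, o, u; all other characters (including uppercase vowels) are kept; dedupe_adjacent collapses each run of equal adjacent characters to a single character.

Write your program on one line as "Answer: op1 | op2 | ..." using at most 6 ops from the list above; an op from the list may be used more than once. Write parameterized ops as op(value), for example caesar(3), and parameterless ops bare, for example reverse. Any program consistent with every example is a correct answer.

caesar(19) | dedupe_adjacent | drop(1) | caesar(14) | drop_vowels

Check, running the answer program on each example:
  "klrfhncwxvbr" -> "dekyagvpqouk" -> "dekyagvpqouk" -> "ekyagvpqouk" -> "symoujdeciy" -> "symjdcy"
  "fmvbruvf" -> "yfouknoy" -> "yfouknoy" -> "fouknoy" -> "tciybcm" -> "tcybcm"
  "dxjiqhi" -> "wqcbjab" -> "wqcbjab" -> "qcbjab" -> "eqpxop" -> "qpxp"
  "heqva" -> "axjot" -> "axjot" -> "xjot" -> "lxch" -> "lxch"
  "sbdimmrvc" -> "luwbffkov" -> "luwbfkov" -> "uwbfkov" -> "ikptycj" -> "kptycj"
  "mklbyuay" -> "fdeurntr" -> "fdeurntr" -> "deurntr" -> "rsifbhf" -> "rsfbhf"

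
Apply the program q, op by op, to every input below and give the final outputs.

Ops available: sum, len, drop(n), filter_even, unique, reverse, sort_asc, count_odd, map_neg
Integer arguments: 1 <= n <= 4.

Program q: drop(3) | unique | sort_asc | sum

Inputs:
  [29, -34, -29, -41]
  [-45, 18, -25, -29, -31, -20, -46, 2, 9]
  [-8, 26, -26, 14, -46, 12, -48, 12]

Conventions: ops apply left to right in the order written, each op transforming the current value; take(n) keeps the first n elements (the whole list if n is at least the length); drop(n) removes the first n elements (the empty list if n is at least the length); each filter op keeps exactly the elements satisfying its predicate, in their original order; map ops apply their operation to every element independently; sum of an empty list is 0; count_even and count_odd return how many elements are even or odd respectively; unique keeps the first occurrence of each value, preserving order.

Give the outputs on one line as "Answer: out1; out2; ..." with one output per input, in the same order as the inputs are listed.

-41; -115; -68

Execution, op by op:
  [29, -34, -29, -41] -> [-41] -> [-41] -> [-41] -> -41
  [-45, 18, -25, -29, -31, -20, -46, 2, 9] -> [-29, -31, -20, -46, 2, 9] -> [-29, -31, -20, -46, 2, 9] -> [-46, -31, -29, -20, 2, 9] -> -115
  [-8, 26, -26, 14, -46, 12, -48, 12] -> [14, -46, 12, -48, 12] -> [14, -46, 12, -48] -> [-48, -46, 12, 14] -> -68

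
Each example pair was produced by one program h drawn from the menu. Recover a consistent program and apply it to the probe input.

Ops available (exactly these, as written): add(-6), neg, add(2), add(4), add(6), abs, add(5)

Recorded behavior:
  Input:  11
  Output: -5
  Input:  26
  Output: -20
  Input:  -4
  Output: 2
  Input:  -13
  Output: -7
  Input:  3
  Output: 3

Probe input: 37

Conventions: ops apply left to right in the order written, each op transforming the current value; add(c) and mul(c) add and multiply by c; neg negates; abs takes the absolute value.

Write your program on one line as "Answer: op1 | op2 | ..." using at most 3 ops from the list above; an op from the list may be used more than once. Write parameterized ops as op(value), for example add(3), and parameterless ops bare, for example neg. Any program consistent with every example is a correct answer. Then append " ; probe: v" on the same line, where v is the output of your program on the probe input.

abs | neg | add(6) ; probe: -31

Check, running the answer program on each example:
  11 -> 11 -> -11 -> -5
  26 -> 26 -> -26 -> -20
  -4 -> 4 -> -4 -> 2
  -13 -> 13 -> -13 -> -7
  3 -> 3 -> -3 -> 3
  probe: 37 -> 37 -> -37 -> -31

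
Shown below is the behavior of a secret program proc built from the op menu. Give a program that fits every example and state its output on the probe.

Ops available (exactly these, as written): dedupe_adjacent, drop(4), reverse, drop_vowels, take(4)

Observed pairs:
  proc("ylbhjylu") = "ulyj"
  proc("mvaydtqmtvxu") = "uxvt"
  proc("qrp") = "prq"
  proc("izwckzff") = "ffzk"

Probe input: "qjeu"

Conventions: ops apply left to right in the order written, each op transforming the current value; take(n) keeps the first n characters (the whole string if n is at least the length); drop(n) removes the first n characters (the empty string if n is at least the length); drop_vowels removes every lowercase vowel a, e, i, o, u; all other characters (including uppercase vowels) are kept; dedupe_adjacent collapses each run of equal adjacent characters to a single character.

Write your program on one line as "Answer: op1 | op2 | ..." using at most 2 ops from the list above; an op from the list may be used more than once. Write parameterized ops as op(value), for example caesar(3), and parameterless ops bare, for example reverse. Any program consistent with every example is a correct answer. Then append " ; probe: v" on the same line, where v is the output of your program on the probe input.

reverse | take(4) ; probe: "uejq"

Check, running the answer program on each example:
  "ylbhjylu" -> "ulyjhbly" -> "ulyj"
  "mvaydtqmtvxu" -> "uxvtmqtdyavm" -> "uxvt"
  "qrp" -> "prq" -> "prq"
  "izwckzff" -> "ffzkcwzi" -> "ffzk"
  probe: "qjeu" -> "uejq" -> "uejq"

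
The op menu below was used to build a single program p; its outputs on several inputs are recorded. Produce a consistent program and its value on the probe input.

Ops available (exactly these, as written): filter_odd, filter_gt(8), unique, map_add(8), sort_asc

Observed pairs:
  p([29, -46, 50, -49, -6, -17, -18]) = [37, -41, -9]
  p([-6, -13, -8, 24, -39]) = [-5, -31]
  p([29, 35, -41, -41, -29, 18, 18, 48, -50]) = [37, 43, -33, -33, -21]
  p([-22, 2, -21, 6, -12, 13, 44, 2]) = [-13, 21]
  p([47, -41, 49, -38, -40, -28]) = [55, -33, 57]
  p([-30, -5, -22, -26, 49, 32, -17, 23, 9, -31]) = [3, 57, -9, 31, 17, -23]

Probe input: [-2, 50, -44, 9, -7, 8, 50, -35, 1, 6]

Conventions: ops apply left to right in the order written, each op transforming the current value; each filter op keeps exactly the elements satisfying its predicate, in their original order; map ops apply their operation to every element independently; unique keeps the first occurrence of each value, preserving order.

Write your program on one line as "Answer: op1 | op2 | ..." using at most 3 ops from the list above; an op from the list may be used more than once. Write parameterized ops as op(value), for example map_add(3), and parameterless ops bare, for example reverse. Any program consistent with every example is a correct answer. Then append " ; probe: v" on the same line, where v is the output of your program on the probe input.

map_add(8) | filter_odd ; probe: [17, 1, -27, 9]

Check, running the answer program on each example:
  [29, -46, 50, -49, -6, -17, -18] -> [37, -38, 58, -41, 2, -9, -10] -> [37, -41, -9]
  [-6, -13, -8, 24, -39] -> [2, -5, 0, 32, -31] -> [-5, -31]
  [29, 35, -41, -41, -29, 18, 18, 48, -50] -> [37, 43, -33, -33, -21, 26, 26, 56, -42] -> [37, 43, -33, -33, -21]
  [-22, 2, -21, 6, -12, 13, 44, 2] -> [-14, 10, -13, 14, -4, 21, 52, 10] -> [-13, 21]
  [47, -41, 49, -38, -40, -28] -> [55, -33, 57, -30, -32, -20] -> [55, -33, 57]
  [-30, -5, -22, -26, 49, 32, -17, 23, 9, -31] -> [-22, 3, -14, -18, 57, 40, -9, 31, 17, -23] -> [3, 57, -9, 31, 17, -23]
  probe: [-2, 50, -44, 9, -7, 8, 50, -35, 1, 6] -> [6, 58, -36, 17, 1, 16, 58, -27, 9, 14] -> [17, 1, -27, 9]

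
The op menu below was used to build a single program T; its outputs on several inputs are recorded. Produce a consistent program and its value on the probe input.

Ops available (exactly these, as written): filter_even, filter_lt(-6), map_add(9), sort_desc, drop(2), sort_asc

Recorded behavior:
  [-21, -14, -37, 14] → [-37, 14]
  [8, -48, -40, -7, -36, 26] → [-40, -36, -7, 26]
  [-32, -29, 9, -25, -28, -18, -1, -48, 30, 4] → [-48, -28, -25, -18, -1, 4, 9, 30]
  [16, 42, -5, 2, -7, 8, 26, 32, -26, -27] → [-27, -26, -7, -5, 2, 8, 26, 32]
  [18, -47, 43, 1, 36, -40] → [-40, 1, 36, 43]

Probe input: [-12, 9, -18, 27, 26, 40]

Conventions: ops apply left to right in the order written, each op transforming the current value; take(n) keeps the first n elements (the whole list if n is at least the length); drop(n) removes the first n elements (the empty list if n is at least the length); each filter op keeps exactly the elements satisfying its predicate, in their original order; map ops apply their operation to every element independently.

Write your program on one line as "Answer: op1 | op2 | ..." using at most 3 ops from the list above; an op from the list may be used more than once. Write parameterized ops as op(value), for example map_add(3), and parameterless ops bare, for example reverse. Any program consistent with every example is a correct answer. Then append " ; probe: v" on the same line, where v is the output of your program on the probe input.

drop(2) | sort_asc ; probe: [-18, 26, 27, 40]

Check, running the answer program on each example:
  [-21, -14, -37, 14] -> [-37, 14] -> [-37, 14]
  [8, -48, -40, -7, -36, 26] -> [-40, -7, -36, 26] -> [-40, -36, -7, 26]
  [-32, -29, 9, -25, -28, -18, -1, -48, 30, 4] -> [9, -25, -28, -18, -1, -48, 30, 4] -> [-48, -28, -25, -18, -1, 4, 9, 30]
  [16, 42, -5, 2, -7, 8, 26, 32, -26, -27] -> [-5, 2, -7, 8, 26, 32, -26, -27] -> [-27, -26, -7, -5, 2, 8, 26, 32]
  [18, -47, 43, 1, 36, -40] -> [43, 1, 36, -40] -> [-40, 1, 36, 43]
  probe: [-12, 9, -18, 27, 26, 40] -> [-18, 27, 26, 40] -> [-18, 26, 27, 40]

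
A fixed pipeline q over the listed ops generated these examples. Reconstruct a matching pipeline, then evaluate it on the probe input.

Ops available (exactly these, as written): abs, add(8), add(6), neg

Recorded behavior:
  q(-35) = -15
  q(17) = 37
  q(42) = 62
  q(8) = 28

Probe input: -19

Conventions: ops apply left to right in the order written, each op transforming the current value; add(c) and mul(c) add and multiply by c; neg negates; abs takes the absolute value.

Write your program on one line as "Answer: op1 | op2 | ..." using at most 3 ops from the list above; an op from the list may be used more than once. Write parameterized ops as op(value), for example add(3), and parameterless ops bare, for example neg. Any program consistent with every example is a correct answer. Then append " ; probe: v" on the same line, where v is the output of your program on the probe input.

add(6) | add(6) | add(8) ; probe: 1

Check, running the answer program on each example:
  -35 -> -29 -> -23 -> -15
  17 -> 23 -> 29 -> 37
  42 -> 48 -> 54 -> 62
  8 -> 14 -> 20 -> 28
  probe: -19 -> -13 -> -7 -> 1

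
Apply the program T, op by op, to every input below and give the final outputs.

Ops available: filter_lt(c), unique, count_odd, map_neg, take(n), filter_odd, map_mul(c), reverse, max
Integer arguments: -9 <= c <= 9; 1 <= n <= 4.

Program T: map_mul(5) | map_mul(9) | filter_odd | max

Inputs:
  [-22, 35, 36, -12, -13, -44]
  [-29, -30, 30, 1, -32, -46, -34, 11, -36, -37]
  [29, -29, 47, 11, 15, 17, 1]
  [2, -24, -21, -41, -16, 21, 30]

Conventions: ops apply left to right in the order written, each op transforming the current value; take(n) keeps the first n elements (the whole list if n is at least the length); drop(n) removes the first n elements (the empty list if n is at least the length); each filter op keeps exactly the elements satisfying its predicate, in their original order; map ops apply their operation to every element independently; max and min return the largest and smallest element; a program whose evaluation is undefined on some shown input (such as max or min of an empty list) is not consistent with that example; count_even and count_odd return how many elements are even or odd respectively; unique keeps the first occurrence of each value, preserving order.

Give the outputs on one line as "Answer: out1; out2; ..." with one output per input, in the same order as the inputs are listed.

Execution, op by op:
  [-22, 35, 36, -12, -13, -44] -> [-110, 175, 180, -60, -65, -220] -> [-990, 1575, 1620, -540, -585, -1980] -> [1575, -585] -> 1575
  [-29, -30, 30, 1, -32, -46, -34, 11, -36, -37] -> [-145, -150, 150, 5, -160, -230, -170, 55, -180, -185] -> [-1305, -1350, 1350, 45, -1440, -2070, -1530, 495, -1620, -1665] -> [-1305, 45, 495, -1665] -> 495
  [29, -29, 47, 11, 15, 17, 1] -> [145, -145, 235, 55, 75, 85, 5] -> [1305, -1305, 2115, 495, 675, 765, 45] -> [1305, -1305, 2115, 495, 675, 765, 45] -> 2115
  [2, -24, -21, -41, -16, 21, 30] -> [10, -120, -105, -205, -80, 105, 150] -> [90, -1080, -945, -1845, -720, 945, 1350] -> [-945, -1845, 945] -> 945

1575; 495; 2115; 945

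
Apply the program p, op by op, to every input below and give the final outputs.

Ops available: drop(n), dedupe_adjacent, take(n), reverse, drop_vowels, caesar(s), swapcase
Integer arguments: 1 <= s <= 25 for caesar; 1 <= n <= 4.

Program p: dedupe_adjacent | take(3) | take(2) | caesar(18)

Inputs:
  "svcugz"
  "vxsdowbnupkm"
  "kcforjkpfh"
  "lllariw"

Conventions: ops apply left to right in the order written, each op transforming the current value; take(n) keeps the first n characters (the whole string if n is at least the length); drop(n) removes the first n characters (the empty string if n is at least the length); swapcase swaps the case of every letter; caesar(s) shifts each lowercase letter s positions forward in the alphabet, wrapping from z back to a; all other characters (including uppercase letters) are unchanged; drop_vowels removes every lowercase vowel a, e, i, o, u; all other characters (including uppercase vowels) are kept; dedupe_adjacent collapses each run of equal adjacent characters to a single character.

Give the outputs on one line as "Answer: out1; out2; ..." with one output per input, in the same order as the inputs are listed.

"kn"; "np"; "cu"; "ds"

Execution, op by op:
  "svcugz" -> "svcugz" -> "svc" -> "sv" -> "kn"
  "vxsdowbnupkm" -> "vxsdowbnupkm" -> "vxs" -> "vx" -> "np"
  "kcforjkpfh" -> "kcforjkpfh" -> "kcf" -> "kc" -> "cu"
  "lllariw" -> "lariw" -> "lar" -> "la" -> "ds"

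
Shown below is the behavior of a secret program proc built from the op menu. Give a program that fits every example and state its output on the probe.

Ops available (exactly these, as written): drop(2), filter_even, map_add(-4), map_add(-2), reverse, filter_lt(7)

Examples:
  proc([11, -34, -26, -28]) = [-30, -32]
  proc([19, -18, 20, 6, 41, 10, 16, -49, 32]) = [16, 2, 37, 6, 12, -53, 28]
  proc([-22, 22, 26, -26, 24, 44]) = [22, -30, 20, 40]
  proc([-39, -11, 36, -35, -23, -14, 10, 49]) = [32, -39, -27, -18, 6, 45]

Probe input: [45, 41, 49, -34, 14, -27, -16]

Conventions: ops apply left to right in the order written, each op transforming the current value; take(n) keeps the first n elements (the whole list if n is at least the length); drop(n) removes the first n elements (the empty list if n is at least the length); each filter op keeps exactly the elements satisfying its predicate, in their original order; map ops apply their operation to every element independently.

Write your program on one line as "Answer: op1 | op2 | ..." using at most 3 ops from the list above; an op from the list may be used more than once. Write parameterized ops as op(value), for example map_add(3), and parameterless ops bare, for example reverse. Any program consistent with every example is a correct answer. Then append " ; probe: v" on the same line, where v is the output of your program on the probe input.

map_add(-4) | drop(2) ; probe: [45, -38, 10, -31, -20]

Check, running the answer program on each example:
  [11, -34, -26, -28] -> [7, -38, -30, -32] -> [-30, -32]
  [19, -18, 20, 6, 41, 10, 16, -49, 32] -> [15, -22, 16, 2, 37, 6, 12, -53, 28] -> [16, 2, 37, 6, 12, -53, 28]
  [-22, 22, 26, -26, 24, 44] -> [-26, 18, 22, -30, 20, 40] -> [22, -30, 20, 40]
  [-39, -11, 36, -35, -23, -14, 10, 49] -> [-43, -15, 32, -39, -27, -18, 6, 45] -> [32, -39, -27, -18, 6, 45]
  probe: [45, 41, 49, -34, 14, -27, -16] -> [41, 37, 45, -38, 10, -31, -20] -> [45, -38, 10, -31, -20]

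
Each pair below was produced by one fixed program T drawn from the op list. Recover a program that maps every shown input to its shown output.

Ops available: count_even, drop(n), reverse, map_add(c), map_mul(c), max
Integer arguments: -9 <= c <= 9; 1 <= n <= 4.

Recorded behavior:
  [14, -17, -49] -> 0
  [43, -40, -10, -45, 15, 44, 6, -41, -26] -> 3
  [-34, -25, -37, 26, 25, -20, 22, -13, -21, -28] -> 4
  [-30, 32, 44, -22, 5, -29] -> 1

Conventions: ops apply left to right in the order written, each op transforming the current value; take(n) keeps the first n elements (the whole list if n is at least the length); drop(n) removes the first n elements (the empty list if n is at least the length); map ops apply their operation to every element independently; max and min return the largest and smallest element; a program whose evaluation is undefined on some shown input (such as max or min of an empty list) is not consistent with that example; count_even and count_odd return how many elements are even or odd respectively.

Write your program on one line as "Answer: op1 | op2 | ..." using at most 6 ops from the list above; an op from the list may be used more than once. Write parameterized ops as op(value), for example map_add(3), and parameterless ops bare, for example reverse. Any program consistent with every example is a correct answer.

map_mul(9) | drop(3) | map_mul(9) | reverse | count_even

Check, running the answer program on each example:
  [14, -17, -49] -> [126, -153, -441] -> [] -> [] -> [] -> 0
  [43, -40, -10, -45, 15, 44, 6, -41, -26] -> [387, -360, -90, -405, 135, 396, 54, -369, -234] -> [-405, 135, 396, 54, -369, -234] -> [-3645, 1215, 3564, 486, -3321, -2106] -> [-2106, -3321, 486, 3564, 1215, -3645] -> 3
  [-34, -25, -37, 26, 25, -20, 22, -13, -21, -28] -> [-306, -225, -333, 234, 225, -180, 198, -117, -189, -252] -> [234, 225, -180, 198, -117, -189, -252] -> [2106, 2025, -1620, 1782, -1053, -1701, -2268] -> [-2268, -1701, -1053, 1782, -1620, 2025, 2106] -> 4
  [-30, 32, 44, -22, 5, -29] -> [-270, 288, 396, -198, 45, -261] -> [-198, 45, -261] -> [-1782, 405, -2349] -> [-2349, 405, -1782] -> 1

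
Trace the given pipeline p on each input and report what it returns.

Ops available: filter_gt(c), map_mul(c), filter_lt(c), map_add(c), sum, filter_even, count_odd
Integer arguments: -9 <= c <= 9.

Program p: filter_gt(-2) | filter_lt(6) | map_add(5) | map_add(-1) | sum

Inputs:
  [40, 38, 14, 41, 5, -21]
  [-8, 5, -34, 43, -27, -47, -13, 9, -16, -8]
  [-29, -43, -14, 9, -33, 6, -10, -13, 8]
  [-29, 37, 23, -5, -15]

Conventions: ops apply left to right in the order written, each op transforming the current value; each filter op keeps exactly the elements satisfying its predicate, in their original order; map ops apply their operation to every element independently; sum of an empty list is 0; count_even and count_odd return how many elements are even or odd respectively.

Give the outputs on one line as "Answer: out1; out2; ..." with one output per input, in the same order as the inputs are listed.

9; 9; 0; 0

Execution, op by op:
  [40, 38, 14, 41, 5, -21] -> [40, 38, 14, 41, 5] -> [5] -> [10] -> [9] -> 9
  [-8, 5, -34, 43, -27, -47, -13, 9, -16, -8] -> [5, 43, 9] -> [5] -> [10] -> [9] -> 9
  [-29, -43, -14, 9, -33, 6, -10, -13, 8] -> [9, 6, 8] -> [] -> [] -> [] -> 0
  [-29, 37, 23, -5, -15] -> [37, 23] -> [] -> [] -> [] -> 0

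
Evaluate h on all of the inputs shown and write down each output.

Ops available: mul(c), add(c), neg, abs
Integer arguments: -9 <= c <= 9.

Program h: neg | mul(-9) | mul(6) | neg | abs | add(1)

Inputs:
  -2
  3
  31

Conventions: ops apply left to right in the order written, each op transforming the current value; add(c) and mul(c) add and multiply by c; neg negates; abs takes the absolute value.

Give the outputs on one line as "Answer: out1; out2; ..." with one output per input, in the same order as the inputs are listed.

Execution, op by op:
  -2 -> 2 -> -18 -> -108 -> 108 -> 108 -> 109
  3 -> -3 -> 27 -> 162 -> -162 -> 162 -> 163
  31 -> -31 -> 279 -> 1674 -> -1674 -> 1674 -> 1675

109; 163; 1675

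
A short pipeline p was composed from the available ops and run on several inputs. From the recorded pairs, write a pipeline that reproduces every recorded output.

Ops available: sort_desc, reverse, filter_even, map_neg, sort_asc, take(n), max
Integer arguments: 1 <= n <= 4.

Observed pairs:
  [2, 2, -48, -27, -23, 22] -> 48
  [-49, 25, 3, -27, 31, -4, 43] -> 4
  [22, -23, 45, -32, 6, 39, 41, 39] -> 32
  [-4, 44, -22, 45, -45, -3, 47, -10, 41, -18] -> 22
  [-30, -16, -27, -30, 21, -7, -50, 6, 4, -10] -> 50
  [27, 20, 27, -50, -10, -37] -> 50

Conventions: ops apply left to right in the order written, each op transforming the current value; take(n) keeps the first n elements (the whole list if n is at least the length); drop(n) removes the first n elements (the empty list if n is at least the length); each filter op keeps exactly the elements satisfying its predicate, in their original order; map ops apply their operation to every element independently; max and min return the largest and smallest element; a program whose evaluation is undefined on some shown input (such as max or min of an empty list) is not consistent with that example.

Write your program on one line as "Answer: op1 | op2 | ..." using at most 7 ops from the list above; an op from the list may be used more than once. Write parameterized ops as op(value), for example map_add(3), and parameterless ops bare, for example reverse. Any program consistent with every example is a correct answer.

sort_desc | sort_asc | map_neg | reverse | filter_even | max

Check, running the answer program on each example:
  [2, 2, -48, -27, -23, 22] -> [22, 2, 2, -23, -27, -48] -> [-48, -27, -23, 2, 2, 22] -> [48, 27, 23, -2, -2, -22] -> [-22, -2, -2, 23, 27, 48] -> [-22, -2, -2, 48] -> 48
  [-49, 25, 3, -27, 31, -4, 43] -> [43, 31, 25, 3, -4, -27, -49] -> [-49, -27, -4, 3, 25, 31, 43] -> [49, 27, 4, -3, -25, -31, -43] -> [-43, -31, -25, -3, 4, 27, 49] -> [4] -> 4
  [22, -23, 45, -32, 6, 39, 41, 39] -> [45, 41, 39, 39, 22, 6, -23, -32] -> [-32, -23, 6, 22, 39, 39, 41, 45] -> [32, 23, -6, -22, -39, -39, -41, -45] -> [-45, -41, -39, -39, -22, -6, 23, 32] -> [-22, -6, 32] -> 32
  [-4, 44, -22, 45, -45, -3, 47, -10, 41, -18] -> [47, 45, 44, 41, -3, -4, -10, -18, -22, -45] -> [-45, -22, -18, -10, -4, -3, 41, 44, 45, 47] -> [45, 22, 18, 10, 4, 3, -41, -44, -45, -47] -> [-47, -45, -44, -41, 3, 4, 10, 18, 22, 45] -> [-44, 4, 10, 18, 22] -> 22
  [-30, -16, -27, -30, 21, -7, -50, 6, 4, -10] -> [21, 6, 4, -7, -10, -16, -27, -30, -30, -50] -> [-50, -30, -30, -27, -16, -10, -7, 4, 6, 21] -> [50, 30, 30, 27, 16, 10, 7, -4, -6, -21] -> [-21, -6, -4, 7, 10, 16, 27, 30, 30, 50] -> [-6, -4, 10, 16, 30, 30, 50] -> 50
  [27, 20, 27, -50, -10, -37] -> [27, 27, 20, -10, -37, -50] -> [-50, -37, -10, 20, 27, 27] -> [50, 37, 10, -20, -27, -27] -> [-27, -27, -20, 10, 37, 50] -> [-20, 10, 50] -> 50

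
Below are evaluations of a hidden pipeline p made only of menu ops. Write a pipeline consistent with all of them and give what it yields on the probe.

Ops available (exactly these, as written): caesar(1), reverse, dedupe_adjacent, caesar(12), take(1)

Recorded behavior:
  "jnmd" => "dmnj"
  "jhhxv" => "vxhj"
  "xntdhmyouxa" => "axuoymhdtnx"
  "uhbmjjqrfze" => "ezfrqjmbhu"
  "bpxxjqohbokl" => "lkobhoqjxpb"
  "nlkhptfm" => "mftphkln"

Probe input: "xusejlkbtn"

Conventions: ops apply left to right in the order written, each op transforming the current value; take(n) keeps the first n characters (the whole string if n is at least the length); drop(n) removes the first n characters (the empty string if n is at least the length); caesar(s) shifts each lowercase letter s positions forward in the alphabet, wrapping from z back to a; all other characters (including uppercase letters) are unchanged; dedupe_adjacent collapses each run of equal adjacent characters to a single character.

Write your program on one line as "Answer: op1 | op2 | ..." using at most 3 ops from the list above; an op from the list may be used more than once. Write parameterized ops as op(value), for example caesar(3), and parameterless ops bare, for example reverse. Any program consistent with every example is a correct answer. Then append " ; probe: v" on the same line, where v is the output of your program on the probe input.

dedupe_adjacent | reverse ; probe: "ntbkljesux"

Check, running the answer program on each example:
  "jnmd" -> "jnmd" -> "dmnj"
  "jhhxv" -> "jhxv" -> "vxhj"
  "xntdhmyouxa" -> "xntdhmyouxa" -> "axuoymhdtnx"
  "uhbmjjqrfze" -> "uhbmjqrfze" -> "ezfrqjmbhu"
  "bpxxjqohbokl" -> "bpxjqohbokl" -> "lkobhoqjxpb"
  "nlkhptfm" -> "nlkhptfm" -> "mftphkln"
  probe: "xusejlkbtn" -> "xusejlkbtn" -> "ntbkljesux"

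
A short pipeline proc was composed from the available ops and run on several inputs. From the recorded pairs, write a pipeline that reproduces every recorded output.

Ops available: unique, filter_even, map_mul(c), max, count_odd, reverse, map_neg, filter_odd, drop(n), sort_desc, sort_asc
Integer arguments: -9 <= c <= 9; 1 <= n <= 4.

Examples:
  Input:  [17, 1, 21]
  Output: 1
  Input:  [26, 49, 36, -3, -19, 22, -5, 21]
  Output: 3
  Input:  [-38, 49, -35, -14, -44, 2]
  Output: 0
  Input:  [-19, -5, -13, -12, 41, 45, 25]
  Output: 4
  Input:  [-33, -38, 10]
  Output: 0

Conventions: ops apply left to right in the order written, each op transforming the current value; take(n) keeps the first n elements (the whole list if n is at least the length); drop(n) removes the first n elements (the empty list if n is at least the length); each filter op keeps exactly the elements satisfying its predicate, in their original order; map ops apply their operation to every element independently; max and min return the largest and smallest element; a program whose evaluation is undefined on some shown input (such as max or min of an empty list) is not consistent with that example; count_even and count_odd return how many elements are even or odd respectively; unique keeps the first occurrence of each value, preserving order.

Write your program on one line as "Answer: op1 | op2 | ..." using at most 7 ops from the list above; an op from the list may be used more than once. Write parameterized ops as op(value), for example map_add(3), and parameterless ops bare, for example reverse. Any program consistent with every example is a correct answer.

sort_asc | map_mul(-7) | filter_odd | drop(2) | reverse | count_odd

Check, running the answer program on each example:
  [17, 1, 21] -> [1, 17, 21] -> [-7, -119, -147] -> [-7, -119, -147] -> [-147] -> [-147] -> 1
  [26, 49, 36, -3, -19, 22, -5, 21] -> [-19, -5, -3, 21, 22, 26, 36, 49] -> [133, 35, 21, -147, -154, -182, -252, -343] -> [133, 35, 21, -147, -343] -> [21, -147, -343] -> [-343, -147, 21] -> 3
  [-38, 49, -35, -14, -44, 2] -> [-44, -38, -35, -14, 2, 49] -> [308, 266, 245, 98, -14, -343] -> [245, -343] -> [] -> [] -> 0
  [-19, -5, -13, -12, 41, 45, 25] -> [-19, -13, -12, -5, 25, 41, 45] -> [133, 91, 84, 35, -175, -287, -315] -> [133, 91, 35, -175, -287, -315] -> [35, -175, -287, -315] -> [-315, -287, -175, 35] -> 4
  [-33, -38, 10] -> [-38, -33, 10] -> [266, 231, -70] -> [231] -> [] -> [] -> 0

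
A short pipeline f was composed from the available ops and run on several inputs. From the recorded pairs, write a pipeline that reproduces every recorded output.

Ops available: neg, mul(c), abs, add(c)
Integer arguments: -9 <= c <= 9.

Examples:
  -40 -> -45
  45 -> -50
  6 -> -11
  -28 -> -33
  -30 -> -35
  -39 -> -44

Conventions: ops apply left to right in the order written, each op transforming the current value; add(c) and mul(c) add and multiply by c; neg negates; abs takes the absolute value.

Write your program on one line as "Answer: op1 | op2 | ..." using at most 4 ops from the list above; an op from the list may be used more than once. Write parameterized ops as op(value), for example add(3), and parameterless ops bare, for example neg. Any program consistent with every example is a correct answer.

abs | neg | add(-5)

Check, running the answer program on each example:
  -40 -> 40 -> -40 -> -45
  45 -> 45 -> -45 -> -50
  6 -> 6 -> -6 -> -11
  -28 -> 28 -> -28 -> -33
  -30 -> 30 -> -30 -> -35
  -39 -> 39 -> -39 -> -44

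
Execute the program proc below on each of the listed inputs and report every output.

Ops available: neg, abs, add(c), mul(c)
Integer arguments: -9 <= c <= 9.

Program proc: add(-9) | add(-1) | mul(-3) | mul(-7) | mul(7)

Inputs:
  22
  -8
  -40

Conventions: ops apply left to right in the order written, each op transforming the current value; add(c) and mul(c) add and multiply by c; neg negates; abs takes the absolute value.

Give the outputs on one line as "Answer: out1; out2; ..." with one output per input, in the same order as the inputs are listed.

Execution, op by op:
  22 -> 13 -> 12 -> -36 -> 252 -> 1764
  -8 -> -17 -> -18 -> 54 -> -378 -> -2646
  -40 -> -49 -> -50 -> 150 -> -1050 -> -7350

1764; -2646; -7350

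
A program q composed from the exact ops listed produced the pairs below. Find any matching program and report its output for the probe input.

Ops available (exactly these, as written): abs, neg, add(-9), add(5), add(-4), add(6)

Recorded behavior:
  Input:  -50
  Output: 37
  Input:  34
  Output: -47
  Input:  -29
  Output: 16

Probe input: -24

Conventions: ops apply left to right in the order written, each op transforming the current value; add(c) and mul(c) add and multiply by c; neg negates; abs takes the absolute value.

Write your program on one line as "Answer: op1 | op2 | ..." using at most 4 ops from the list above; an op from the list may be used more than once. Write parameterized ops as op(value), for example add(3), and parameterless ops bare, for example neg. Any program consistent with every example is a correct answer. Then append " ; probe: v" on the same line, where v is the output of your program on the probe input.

neg | add(-4) | add(-9) ; probe: 11

Check, running the answer program on each example:
  -50 -> 50 -> 46 -> 37
  34 -> -34 -> -38 -> -47
  -29 -> 29 -> 25 -> 16
  probe: -24 -> 24 -> 20 -> 11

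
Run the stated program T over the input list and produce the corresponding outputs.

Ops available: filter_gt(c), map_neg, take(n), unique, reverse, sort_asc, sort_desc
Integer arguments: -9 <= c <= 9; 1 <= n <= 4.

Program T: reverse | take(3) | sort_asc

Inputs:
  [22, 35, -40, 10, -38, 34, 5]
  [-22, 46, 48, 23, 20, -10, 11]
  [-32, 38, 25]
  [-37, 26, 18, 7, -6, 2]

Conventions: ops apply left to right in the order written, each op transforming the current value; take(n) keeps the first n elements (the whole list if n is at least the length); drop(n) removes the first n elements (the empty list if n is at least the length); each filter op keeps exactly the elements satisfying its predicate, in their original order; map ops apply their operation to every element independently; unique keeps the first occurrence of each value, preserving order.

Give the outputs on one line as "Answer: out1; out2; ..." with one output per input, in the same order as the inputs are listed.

[-38, 5, 34]; [-10, 11, 20]; [-32, 25, 38]; [-6, 2, 7]

Execution, op by op:
  [22, 35, -40, 10, -38, 34, 5] -> [5, 34, -38, 10, -40, 35, 22] -> [5, 34, -38] -> [-38, 5, 34]
  [-22, 46, 48, 23, 20, -10, 11] -> [11, -10, 20, 23, 48, 46, -22] -> [11, -10, 20] -> [-10, 11, 20]
  [-32, 38, 25] -> [25, 38, -32] -> [25, 38, -32] -> [-32, 25, 38]
  [-37, 26, 18, 7, -6, 2] -> [2, -6, 7, 18, 26, -37] -> [2, -6, 7] -> [-6, 2, 7]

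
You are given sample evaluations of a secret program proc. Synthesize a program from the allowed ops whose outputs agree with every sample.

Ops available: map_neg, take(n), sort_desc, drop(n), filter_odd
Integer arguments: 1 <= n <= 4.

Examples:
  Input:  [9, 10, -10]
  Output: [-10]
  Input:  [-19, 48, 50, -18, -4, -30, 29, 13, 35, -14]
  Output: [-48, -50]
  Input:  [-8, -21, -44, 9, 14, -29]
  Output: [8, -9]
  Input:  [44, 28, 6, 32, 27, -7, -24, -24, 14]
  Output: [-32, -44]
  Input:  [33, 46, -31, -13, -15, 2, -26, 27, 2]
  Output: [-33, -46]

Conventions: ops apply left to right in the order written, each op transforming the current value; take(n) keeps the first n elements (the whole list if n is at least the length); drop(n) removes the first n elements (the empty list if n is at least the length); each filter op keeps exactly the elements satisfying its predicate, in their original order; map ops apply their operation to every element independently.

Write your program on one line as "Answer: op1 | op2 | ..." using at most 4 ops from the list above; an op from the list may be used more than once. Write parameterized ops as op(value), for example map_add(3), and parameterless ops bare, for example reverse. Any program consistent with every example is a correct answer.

take(4) | map_neg | sort_desc | drop(2)

Check, running the answer program on each example:
  [9, 10, -10] -> [9, 10, -10] -> [-9, -10, 10] -> [10, -9, -10] -> [-10]
  [-19, 48, 50, -18, -4, -30, 29, 13, 35, -14] -> [-19, 48, 50, -18] -> [19, -48, -50, 18] -> [19, 18, -48, -50] -> [-48, -50]
  [-8, -21, -44, 9, 14, -29] -> [-8, -21, -44, 9] -> [8, 21, 44, -9] -> [44, 21, 8, -9] -> [8, -9]
  [44, 28, 6, 32, 27, -7, -24, -24, 14] -> [44, 28, 6, 32] -> [-44, -28, -6, -32] -> [-6, -28, -32, -44] -> [-32, -44]
  [33, 46, -31, -13, -15, 2, -26, 27, 2] -> [33, 46, -31, -13] -> [-33, -46, 31, 13] -> [31, 13, -33, -46] -> [-33, -46]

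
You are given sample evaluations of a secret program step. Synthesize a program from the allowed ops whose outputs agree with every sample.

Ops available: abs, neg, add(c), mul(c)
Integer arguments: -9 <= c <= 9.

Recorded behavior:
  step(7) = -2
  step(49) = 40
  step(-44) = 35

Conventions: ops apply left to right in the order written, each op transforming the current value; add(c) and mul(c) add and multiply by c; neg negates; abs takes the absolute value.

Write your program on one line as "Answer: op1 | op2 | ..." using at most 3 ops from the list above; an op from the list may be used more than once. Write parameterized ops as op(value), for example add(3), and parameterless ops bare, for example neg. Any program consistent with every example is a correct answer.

abs | add(-9)

Check, running the answer program on each example:
  7 -> 7 -> -2
  49 -> 49 -> 40
  -44 -> 44 -> 35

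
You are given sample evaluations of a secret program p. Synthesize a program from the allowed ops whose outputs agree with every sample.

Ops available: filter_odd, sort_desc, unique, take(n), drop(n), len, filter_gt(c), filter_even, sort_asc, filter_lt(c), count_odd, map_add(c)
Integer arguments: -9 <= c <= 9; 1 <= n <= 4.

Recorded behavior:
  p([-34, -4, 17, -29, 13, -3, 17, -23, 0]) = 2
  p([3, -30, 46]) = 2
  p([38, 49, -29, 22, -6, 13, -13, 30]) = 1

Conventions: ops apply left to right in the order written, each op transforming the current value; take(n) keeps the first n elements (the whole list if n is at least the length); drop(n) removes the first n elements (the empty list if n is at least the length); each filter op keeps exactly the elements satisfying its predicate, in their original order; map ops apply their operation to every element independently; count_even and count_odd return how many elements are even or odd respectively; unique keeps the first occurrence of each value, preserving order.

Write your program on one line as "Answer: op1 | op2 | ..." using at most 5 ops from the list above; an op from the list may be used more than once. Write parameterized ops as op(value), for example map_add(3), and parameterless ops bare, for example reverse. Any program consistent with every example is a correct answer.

take(3) | map_add(-3) | filter_odd | len

Check, running the answer program on each example:
  [-34, -4, 17, -29, 13, -3, 17, -23, 0] -> [-34, -4, 17] -> [-37, -7, 14] -> [-37, -7] -> 2
  [3, -30, 46] -> [3, -30, 46] -> [0, -33, 43] -> [-33, 43] -> 2
  [38, 49, -29, 22, -6, 13, -13, 30] -> [38, 49, -29] -> [35, 46, -32] -> [35] -> 1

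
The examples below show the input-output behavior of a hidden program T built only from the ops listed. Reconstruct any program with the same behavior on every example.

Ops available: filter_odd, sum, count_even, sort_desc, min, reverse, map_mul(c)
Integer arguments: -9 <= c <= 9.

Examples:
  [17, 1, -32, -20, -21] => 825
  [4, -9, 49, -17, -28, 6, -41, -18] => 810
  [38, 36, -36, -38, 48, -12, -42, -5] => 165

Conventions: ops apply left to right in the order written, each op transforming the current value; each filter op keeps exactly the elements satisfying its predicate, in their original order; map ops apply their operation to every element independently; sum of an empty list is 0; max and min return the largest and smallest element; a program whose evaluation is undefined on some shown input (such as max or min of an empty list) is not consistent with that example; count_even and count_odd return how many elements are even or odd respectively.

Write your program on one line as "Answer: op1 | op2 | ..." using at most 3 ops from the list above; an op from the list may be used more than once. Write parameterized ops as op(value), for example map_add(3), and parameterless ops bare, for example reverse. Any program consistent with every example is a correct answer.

map_mul(5) | map_mul(-3) | sum

Check, running the answer program on each example:
  [17, 1, -32, -20, -21] -> [85, 5, -160, -100, -105] -> [-255, -15, 480, 300, 315] -> 825
  [4, -9, 49, -17, -28, 6, -41, -18] -> [20, -45, 245, -85, -140, 30, -205, -90] -> [-60, 135, -735, 255, 420, -90, 615, 270] -> 810
  [38, 36, -36, -38, 48, -12, -42, -5] -> [190, 180, -180, -190, 240, -60, -210, -25] -> [-570, -540, 540, 570, -720, 180, 630, 75] -> 165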